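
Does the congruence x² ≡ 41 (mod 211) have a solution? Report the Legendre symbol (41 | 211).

Euler's criterion: (41/211) ≡ 41^105 (mod 211).
41^2 ≡ 204 (mod 211)
41^4 ≡ 49 (mod 211)
41^8 ≡ 80 (mod 211)
41^16 ≡ 70 (mod 211)
41^32 ≡ 47 (mod 211)
41^64 ≡ 99 (mod 211)
41^105 = 41^(64+32+8+1) ≡ 210 (mod 211).
Result is 210 ≡ −1, so (41/211) = −1.

-1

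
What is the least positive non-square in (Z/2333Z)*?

(2/2333) = −1, so 2 is the smallest positive non-residue mod 2333.

2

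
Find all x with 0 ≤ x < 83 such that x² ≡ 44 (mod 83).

Since 83 ≡ 3 (mod 4), a square root of 44 is 44^((83+1)/4) = 44^21 mod 83.
Repeated squaring: 44^2≡27, 44^4≡65, 44^8≡75, 44^16≡64 (mod 83).
44^21 = 44^(16+4+1) ≡ 25 (mod 83).
Check: 25² = 625 ≡ 44 (mod 83). The two roots are 25 and 58.

25, 58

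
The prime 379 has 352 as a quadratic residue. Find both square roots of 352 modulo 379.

Since 379 ≡ 3 (mod 4), a square root of 352 is 352^((379+1)/4) = 352^95 mod 379.
Repeated squaring: 352^2≡350, 352^4≡83, 352^8≡67, 352^16≡320, 352^32≡70, 352^64≡352 (mod 379).
352^95 = 352^(64+16+8+4+2+1) ≡ 70 (mod 379).
Check: 70² = 4900 ≡ 352 (mod 379). The two roots are 70 and 309.

70, 309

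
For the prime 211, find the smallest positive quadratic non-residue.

2

(2/211) = −1, so 2 is the smallest positive non-residue mod 211.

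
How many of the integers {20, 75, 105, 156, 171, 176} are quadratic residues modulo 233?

(20/233) = -1 → non-residue.
(75/233) = -1 → non-residue.
(105/233) = +1 → QR.
(156/233) = -1 → non-residue.
(171/233) = +1 → QR.
(176/233) = -1 → non-residue.
Total quadratic residues among the 6: 2.

2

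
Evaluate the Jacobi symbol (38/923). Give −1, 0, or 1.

Pull out 2: since 923 ≡ 3 (mod 8), (2/923) = -1.
Reciprocity: 19 ≡ 3 and 923 ≡ 3 (mod 4), so (19/923) = −(923/19).
Reduce top mod 19: now compute (11/19).
Reciprocity: 11 ≡ 3 and 19 ≡ 3 (mod 4), so (11/19) = −(19/11).
Reduce top mod 11: now compute (8/11).
Pull out 2^3: since 11 ≡ 3 (mod 8), (2/11) = -1, so (2/11)^3 = -1.
Reached (1/11) = 1. Collecting the sign flips along the way, the symbol is +1.

1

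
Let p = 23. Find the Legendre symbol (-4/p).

First reduce: -4 ≡ 19 (mod 23).
Reciprocity: 19 ≡ 3 and 23 ≡ 3 (mod 4), so (19/23) = −(23/19).
Reduce top mod 19: now compute (4/19).
Pull out 2^2: since 19 ≡ 3 (mod 8), (2/19) = -1, so (2/19)^2 = +1.
Reached (1/19) = 1. Collecting the sign flips along the way, the symbol is -1.

-1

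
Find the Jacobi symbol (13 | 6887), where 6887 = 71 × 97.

1

Reciprocity: 13 ≡ 1 and 6887 ≡ 3 (mod 4), so (13/6887) = +(6887/13).
Reduce top mod 13: now compute (10/13).
Pull out 2: since 13 ≡ 5 (mod 8), (2/13) = -1.
Reciprocity: 5 ≡ 1 and 13 ≡ 1 (mod 4), so (5/13) = +(13/5).
Reduce top mod 5: now compute (3/5).
Reciprocity: 3 ≡ 3 and 5 ≡ 1 (mod 4), so (3/5) = +(5/3).
Reduce top mod 3: now compute (2/3).
Pull out 2: since 3 ≡ 3 (mod 8), (2/3) = -1.
Reached (1/3) = 1. Collecting the sign flips along the way, the symbol is +1.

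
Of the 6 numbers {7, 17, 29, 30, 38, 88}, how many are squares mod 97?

1

(7/97) = -1 → non-residue.
(17/97) = -1 → non-residue.
(29/97) = -1 → non-residue.
(30/97) = -1 → non-residue.
(38/97) = -1 → non-residue.
(88/97) = +1 → QR.
Total quadratic residues among the 6: 1.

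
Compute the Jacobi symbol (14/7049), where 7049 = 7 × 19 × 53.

Pull out 2: since 7049 ≡ 1 (mod 8), (2/7049) = +1.
Reciprocity: 7 ≡ 3 and 7049 ≡ 1 (mod 4), so (7/7049) = +(7049/7).
Reduce top mod 7: now compute (0/7).
Top reduces to 0: gcd > 1, so the symbol is 0.

0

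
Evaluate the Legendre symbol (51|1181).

-1

Reciprocity: 51 ≡ 3 and 1181 ≡ 1 (mod 4), so (51/1181) = +(1181/51).
Reduce top mod 51: now compute (8/51).
Pull out 2^3: since 51 ≡ 3 (mod 8), (2/51) = -1, so (2/51)^3 = -1.
Reached (1/51) = 1. Collecting the sign flips along the way, the symbol is -1.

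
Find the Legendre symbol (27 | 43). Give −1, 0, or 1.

-1

Reciprocity: 27 ≡ 3 and 43 ≡ 3 (mod 4), so (27/43) = −(43/27).
Reduce top mod 27: now compute (16/27).
Pull out 2^4: since 27 ≡ 3 (mod 8), (2/27) = -1, so (2/27)^4 = +1.
Reached (1/27) = 1. Collecting the sign flips along the way, the symbol is -1.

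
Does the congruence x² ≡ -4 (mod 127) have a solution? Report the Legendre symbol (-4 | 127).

-1

Euler's criterion: (-4/127) ≡ 123^63 (mod 127).
123^2 ≡ 16 (mod 127)
123^4 ≡ 2 (mod 127)
123^8 ≡ 4 (mod 127)
123^16 ≡ 16 (mod 127)
123^32 ≡ 2 (mod 127)
123^63 = 123^(32+16+8+4+2+1) ≡ 126 (mod 127).
Result is 126 ≡ −1, so (-4/127) = −1.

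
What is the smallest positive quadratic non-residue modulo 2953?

5

(2/2953) = +1, so 2 is a residue.
(3/2953) = +1, so 3 is a residue.
(4/2953) = +1, so 4 is a residue.
(5/2953) = −1, so 5 is the smallest positive non-residue mod 2953.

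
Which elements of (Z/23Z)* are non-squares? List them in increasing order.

Square k = 1,…,11 (k and 23−k give the same square):
1²=1, 2²=4, 3²=9, 4²=16, 5²≡2, 6²≡13, 7²≡3, 8²≡18, 9²≡12, 10²≡8, 11²≡6 (mod 23).
The residues are {1, 2, 3, 4, 6, 8, 9, 12, 13, 16, 18}; the non-residues are the remaining 11 nonzero classes.

5, 7, 10, 11, 14, 15, 17, 19, 20, 21, 22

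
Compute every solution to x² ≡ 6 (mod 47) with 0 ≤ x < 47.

Since 47 ≡ 3 (mod 4), a square root of 6 is 6^((47+1)/4) = 6^12 mod 47.
Repeated squaring: 6^2≡36, 6^4≡27, 6^8≡24 (mod 47).
6^12 = 6^(8+4) ≡ 37 (mod 47).
Check: 37² = 1369 ≡ 6 (mod 47). The two roots are 10 and 37.

10, 37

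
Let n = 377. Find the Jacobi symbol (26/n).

0

Pull out 2: since 377 ≡ 1 (mod 8), (2/377) = +1.
Reciprocity: 13 ≡ 1 and 377 ≡ 1 (mod 4), so (13/377) = +(377/13).
Reduce top mod 13: now compute (0/13).
Top reduces to 0: gcd > 1, so the symbol is 0.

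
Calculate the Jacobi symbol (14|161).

0

Pull out 2: since 161 ≡ 1 (mod 8), (2/161) = +1.
Reciprocity: 7 ≡ 3 and 161 ≡ 1 (mod 4), so (7/161) = +(161/7).
Reduce top mod 7: now compute (0/7).
Top reduces to 0: gcd > 1, so the symbol is 0.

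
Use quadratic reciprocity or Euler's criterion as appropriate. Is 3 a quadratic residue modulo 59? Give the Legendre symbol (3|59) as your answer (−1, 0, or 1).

Reciprocity: 3 ≡ 3 and 59 ≡ 3 (mod 4), so (3/59) = −(59/3).
Reduce top mod 3: now compute (2/3).
Pull out 2: since 3 ≡ 3 (mod 8), (2/3) = -1.
Reached (1/3) = 1. Collecting the sign flips along the way, the symbol is +1.

1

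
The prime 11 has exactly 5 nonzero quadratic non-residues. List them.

Square k = 1,…,5 (k and 11−k give the same square):
1²=1, 2²=4, 3²=9, 4²≡5, 5²≡3 (mod 11).
The residues are {1, 3, 4, 5, 9}; the non-residues are the remaining 5 nonzero classes.

2,6,7,8,10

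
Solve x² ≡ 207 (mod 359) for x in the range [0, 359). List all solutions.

92, 267

Since 359 ≡ 3 (mod 4), a square root of 207 is 207^((359+1)/4) = 207^90 mod 359.
Repeated squaring: 207^2≡128, 207^4≡229, 207^8≡27, 207^16≡11, 207^32≡121, 207^64≡281 (mod 359).
207^90 = 207^(64+16+8+2) ≡ 92 (mod 359).
Check: 92² = 8464 ≡ 207 (mod 359). The two roots are 92 and 267.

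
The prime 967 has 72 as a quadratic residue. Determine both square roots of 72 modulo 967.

Since 967 ≡ 3 (mod 4), a square root of 72 is 72^((967+1)/4) = 72^242 mod 967.
Repeated squaring: 72^2≡349, 72^4≡926, 72^8≡714, 72^16≡187, 72^32≡157, 72^64≡474, 72^128≡332 (mod 967).
72^242 = 72^(128+64+32+16+2) ≡ 703 (mod 967).
Check: 703² = 494209 ≡ 72 (mod 967). The two roots are 264 and 703.

264, 703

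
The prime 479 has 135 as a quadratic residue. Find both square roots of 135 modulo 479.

Since 479 ≡ 3 (mod 4), a square root of 135 is 135^((479+1)/4) = 135^120 mod 479.
Repeated squaring: 135^2≡23, 135^4≡50, 135^8≡105, 135^16≡8, 135^32≡64, 135^64≡264 (mod 479).
135^120 = 135^(64+32+16+8) ≡ 349 (mod 479).
Check: 349² = 121801 ≡ 135 (mod 479). The two roots are 130 and 349.

130, 349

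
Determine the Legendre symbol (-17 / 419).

First reduce: -17 ≡ 402 (mod 419).
Pull out 2: since 419 ≡ 3 (mod 8), (2/419) = -1.
Reciprocity: 201 ≡ 1 and 419 ≡ 3 (mod 4), so (201/419) = +(419/201).
Reduce top mod 201: now compute (17/201).
Reciprocity: 17 ≡ 1 and 201 ≡ 1 (mod 4), so (17/201) = +(201/17).
Reduce top mod 17: now compute (14/17).
Pull out 2: since 17 ≡ 1 (mod 8), (2/17) = +1.
Reciprocity: 7 ≡ 3 and 17 ≡ 1 (mod 4), so (7/17) = +(17/7).
Reduce top mod 7: now compute (3/7).
Reciprocity: 3 ≡ 3 and 7 ≡ 3 (mod 4), so (3/7) = −(7/3).
Reduce top mod 3: now compute (1/3).
Reached (1/3) = 1. Collecting the sign flips along the way, the symbol is +1.

1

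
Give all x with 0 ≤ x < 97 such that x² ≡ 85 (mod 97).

97 ≡ 1 (mod 4), so we find a root by search.
Trying successive values, 45² = 2025 ≡ 85 (mod 97). The other root is 97 − 45 = 52.

45, 52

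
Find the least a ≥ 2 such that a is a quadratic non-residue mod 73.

(2/73) = +1, so 2 is a residue.
(3/73) = +1, so 3 is a residue.
(4/73) = +1, so 4 is a residue.
(5/73) = −1, so 5 is the smallest positive non-residue mod 73.

5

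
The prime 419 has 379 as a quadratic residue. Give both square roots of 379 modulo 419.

Since 419 ≡ 3 (mod 4), a square root of 379 is 379^((419+1)/4) = 379^105 mod 419.
Repeated squaring: 379^2≡343, 379^4≡329, 379^8≡139, 379^16≡47, 379^32≡114, 379^64≡7 (mod 419).
379^105 = 379^(64+32+8+1) ≡ 330 (mod 419).
Check: 330² = 108900 ≡ 379 (mod 419). The two roots are 89 and 330.

89, 330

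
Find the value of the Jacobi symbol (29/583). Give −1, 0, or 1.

Reciprocity: 29 ≡ 1 and 583 ≡ 3 (mod 4), so (29/583) = +(583/29).
Reduce top mod 29: now compute (3/29).
Reciprocity: 3 ≡ 3 and 29 ≡ 1 (mod 4), so (3/29) = +(29/3).
Reduce top mod 3: now compute (2/3).
Pull out 2: since 3 ≡ 3 (mod 8), (2/3) = -1.
Reached (1/3) = 1. Collecting the sign flips along the way, the symbol is -1.

-1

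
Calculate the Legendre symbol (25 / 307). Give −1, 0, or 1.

Reciprocity: 25 ≡ 1 and 307 ≡ 3 (mod 4), so (25/307) = +(307/25).
Reduce top mod 25: now compute (7/25).
Reciprocity: 7 ≡ 3 and 25 ≡ 1 (mod 4), so (7/25) = +(25/7).
Reduce top mod 7: now compute (4/7).
Pull out 2^2: since 7 ≡ 7 (mod 8), (2/7) = +1, so (2/7)^2 = +1.
Reached (1/7) = 1. Collecting the sign flips along the way, the symbol is +1.

1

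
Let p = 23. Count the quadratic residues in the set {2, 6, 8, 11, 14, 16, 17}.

4

(2/23) = +1 → QR.
(6/23) = +1 → QR.
(8/23) = +1 → QR.
(11/23) = -1 → non-residue.
(14/23) = -1 → non-residue.
(16/23) = +1 → QR.
(17/23) = -1 → non-residue.
Total quadratic residues among the 7: 4.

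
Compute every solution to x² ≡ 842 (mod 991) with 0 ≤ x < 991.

Since 991 ≡ 3 (mod 4), a square root of 842 is 842^((991+1)/4) = 842^248 mod 991.
Repeated squaring: 842^2≡399, 842^4≡641, 842^8≡607, 842^16≡788, 842^32≡578, 842^64≡117, 842^128≡806 (mod 991).
842^248 = 842^(128+64+32+16+8) ≡ 858 (mod 991).
Check: 858² = 736164 ≡ 842 (mod 991). The two roots are 133 and 858.

133, 858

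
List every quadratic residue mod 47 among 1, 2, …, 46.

1,2,3,4,6,7,8,9,12,14,16,17,18,21,24,25,27,28,32,34,36,37,42

Square k = 1,…,23 (k and 47−k give the same square):
1²=1, 2²=4, 3²=9, 4²=16, 5²=25, 6²=36, 7²≡2, 8²≡17, 9²≡34, 10²≡6, 11²≡27, 12²≡3, 13²≡28, 14²≡8, 15²≡37, 16²≡21, 17²≡7, 18²≡42, 19²≡32, 20²≡24, 21²≡18, 22²≡14, 23²≡12 (mod 47).
So the quadratic residues mod 47 are {1, 2, 3, 4, 6, 7, 8, 9, 12, 14, 16, 17, 18, 21, 24, 25, 27, 28, 32, 34, 36, 37, 42}.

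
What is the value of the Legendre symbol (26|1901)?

-1

Pull out 2: since 1901 ≡ 5 (mod 8), (2/1901) = -1.
Reciprocity: 13 ≡ 1 and 1901 ≡ 1 (mod 4), so (13/1901) = +(1901/13).
Reduce top mod 13: now compute (3/13).
Reciprocity: 3 ≡ 3 and 13 ≡ 1 (mod 4), so (3/13) = +(13/3).
Reduce top mod 3: now compute (1/3).
Reached (1/3) = 1. Collecting the sign flips along the way, the symbol is -1.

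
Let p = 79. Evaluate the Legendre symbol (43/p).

-1

Reciprocity: 43 ≡ 3 and 79 ≡ 3 (mod 4), so (43/79) = −(79/43).
Reduce top mod 43: now compute (36/43).
Pull out 2^2: since 43 ≡ 3 (mod 8), (2/43) = -1, so (2/43)^2 = +1.
Reciprocity: 9 ≡ 1 and 43 ≡ 3 (mod 4), so (9/43) = +(43/9).
Reduce top mod 9: now compute (7/9).
Reciprocity: 7 ≡ 3 and 9 ≡ 1 (mod 4), so (7/9) = +(9/7).
Reduce top mod 7: now compute (2/7).
Pull out 2: since 7 ≡ 7 (mod 8), (2/7) = +1.
Reached (1/7) = 1. Collecting the sign flips along the way, the symbol is -1.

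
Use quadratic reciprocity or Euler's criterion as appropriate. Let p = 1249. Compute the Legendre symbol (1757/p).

First reduce: 1757 ≡ 508 (mod 1249).
Pull out 2^2: since 1249 ≡ 1 (mod 8), (2/1249) = +1, so (2/1249)^2 = +1.
Reciprocity: 127 ≡ 3 and 1249 ≡ 1 (mod 4), so (127/1249) = +(1249/127).
Reduce top mod 127: now compute (106/127).
Pull out 2: since 127 ≡ 7 (mod 8), (2/127) = +1.
Reciprocity: 53 ≡ 1 and 127 ≡ 3 (mod 4), so (53/127) = +(127/53).
Reduce top mod 53: now compute (21/53).
Reciprocity: 21 ≡ 1 and 53 ≡ 1 (mod 4), so (21/53) = +(53/21).
Reduce top mod 21: now compute (11/21).
Reciprocity: 11 ≡ 3 and 21 ≡ 1 (mod 4), so (11/21) = +(21/11).
Reduce top mod 11: now compute (10/11).
Pull out 2: since 11 ≡ 3 (mod 8), (2/11) = -1.
Reciprocity: 5 ≡ 1 and 11 ≡ 3 (mod 4), so (5/11) = +(11/5).
Reduce top mod 5: now compute (1/5).
Reached (1/5) = 1. Collecting the sign flips along the way, the symbol is -1.

-1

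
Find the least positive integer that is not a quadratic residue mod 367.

3

(2/367) = +1, so 2 is a residue.
(3/367) = −1, so 3 is the smallest positive non-residue mod 367.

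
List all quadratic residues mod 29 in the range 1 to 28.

Square k = 1,…,14 (k and 29−k give the same square):
1²=1, 2²=4, 3²=9, 4²=16, 5²=25, 6²≡7, 7²≡20, 8²≡6, 9²≡23, 10²≡13, 11²≡5, 12²≡28, 13²≡24, 14²≡22 (mod 29).
So the quadratic residues mod 29 are {1, 4, 5, 6, 7, 9, 13, 16, 20, 22, 23, 24, 25, 28}.

1 4 5 6 7 9 13 16 20 22 23 24 25 28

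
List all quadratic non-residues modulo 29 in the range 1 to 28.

2 3 8 10 11 12 14 15 17 18 19 21 26 27

Square k = 1,…,14 (k and 29−k give the same square):
1²=1, 2²=4, 3²=9, 4²=16, 5²=25, 6²≡7, 7²≡20, 8²≡6, 9²≡23, 10²≡13, 11²≡5, 12²≡28, 13²≡24, 14²≡22 (mod 29).
The residues are {1, 4, 5, 6, 7, 9, 13, 16, 20, 22, 23, 24, 25, 28}; the non-residues are the remaining 14 nonzero classes.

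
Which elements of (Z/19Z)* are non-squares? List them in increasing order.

2 3 8 10 12 13 14 15 18

Square k = 1,…,9 (k and 19−k give the same square):
1²=1, 2²=4, 3²=9, 4²=16, 5²≡6, 6²≡17, 7²≡11, 8²≡7, 9²≡5 (mod 19).
The residues are {1, 4, 5, 6, 7, 9, 11, 16, 17}; the non-residues are the remaining 9 nonzero classes.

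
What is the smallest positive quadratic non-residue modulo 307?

2

(2/307) = −1, so 2 is the smallest positive non-residue mod 307.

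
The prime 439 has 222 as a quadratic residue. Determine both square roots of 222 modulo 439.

77, 362

Since 439 ≡ 3 (mod 4), a square root of 222 is 222^((439+1)/4) = 222^110 mod 439.
Repeated squaring: 222^2≡116, 222^4≡286, 222^8≡142, 222^16≡409, 222^32≡22, 222^64≡45 (mod 439).
222^110 = 222^(64+32+8+4+2) ≡ 77 (mod 439).
Check: 77² = 5929 ≡ 222 (mod 439). The two roots are 77 and 362.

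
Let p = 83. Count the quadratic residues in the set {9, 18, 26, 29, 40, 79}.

(9/83) = +1 → QR.
(18/83) = -1 → non-residue.
(26/83) = +1 → QR.
(29/83) = +1 → QR.
(40/83) = +1 → QR.
(79/83) = -1 → non-residue.
Total quadratic residues among the 6: 4.

4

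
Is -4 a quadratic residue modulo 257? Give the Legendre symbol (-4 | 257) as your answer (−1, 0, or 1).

1

Euler's criterion: (-4/257) ≡ 253^128 (mod 257).
253^2 ≡ 16 (mod 257)
253^4 ≡ 256 (mod 257)
253^8 ≡ 1 (mod 257)
253^16 ≡ 1 (mod 257)
253^32 ≡ 1 (mod 257)
253^64 ≡ 1 (mod 257)
253^128 ≡ 1 (mod 257)
253^128 = 253^(128) ≡ 1 (mod 257).
Result is 1, so (-4/257) = 1.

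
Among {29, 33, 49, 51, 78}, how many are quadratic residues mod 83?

5

(29/83) = +1 → QR.
(33/83) = +1 → QR.
(49/83) = +1 → QR.
(51/83) = +1 → QR.
(78/83) = +1 → QR.
Total quadratic residues among the 5: 5.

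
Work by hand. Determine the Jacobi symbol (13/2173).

-1

Reciprocity: 13 ≡ 1 and 2173 ≡ 1 (mod 4), so (13/2173) = +(2173/13).
Reduce top mod 13: now compute (2/13).
Pull out 2: since 13 ≡ 5 (mod 8), (2/13) = -1.
Reached (1/13) = 1. Collecting the sign flips along the way, the symbol is -1.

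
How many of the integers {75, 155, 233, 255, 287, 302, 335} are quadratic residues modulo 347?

4

(75/347) = +1 → QR.
(155/347) = -1 → non-residue.
(233/347) = -1 → non-residue.
(255/347) = +1 → QR.
(287/347) = +1 → QR.
(302/347) = +1 → QR.
(335/347) = -1 → non-residue.
Total quadratic residues among the 7: 4.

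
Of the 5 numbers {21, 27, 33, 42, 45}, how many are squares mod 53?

1

(21/53) = -1 → non-residue.
(27/53) = -1 → non-residue.
(33/53) = -1 → non-residue.
(42/53) = +1 → QR.
(45/53) = -1 → non-residue.
Total quadratic residues among the 5: 1.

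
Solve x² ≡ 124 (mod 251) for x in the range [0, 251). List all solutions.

Since 251 ≡ 3 (mod 4), a square root of 124 is 124^((251+1)/4) = 124^63 mod 251.
Repeated squaring: 124^2≡65, 124^4≡209, 124^8≡7, 124^16≡49, 124^32≡142 (mod 251).
124^63 = 124^(32+16+8+4+2+1) ≡ 195 (mod 251).
Check: 195² = 38025 ≡ 124 (mod 251). The two roots are 56 and 195.

56, 195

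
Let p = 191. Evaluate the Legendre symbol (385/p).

1

First reduce: 385 ≡ 3 (mod 191).
Reciprocity: 3 ≡ 3 and 191 ≡ 3 (mod 4), so (3/191) = −(191/3).
Reduce top mod 3: now compute (2/3).
Pull out 2: since 3 ≡ 3 (mod 8), (2/3) = -1.
Reached (1/3) = 1. Collecting the sign flips along the way, the symbol is +1.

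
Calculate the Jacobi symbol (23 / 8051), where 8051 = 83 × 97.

-1

Reciprocity: 23 ≡ 3 and 8051 ≡ 3 (mod 4), so (23/8051) = −(8051/23).
Reduce top mod 23: now compute (1/23).
Reached (1/23) = 1. Collecting the sign flips along the way, the symbol is -1.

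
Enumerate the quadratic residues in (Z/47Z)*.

Square k = 1,…,23 (k and 47−k give the same square):
1²=1, 2²=4, 3²=9, 4²=16, 5²=25, 6²=36, 7²≡2, 8²≡17, 9²≡34, 10²≡6, 11²≡27, 12²≡3, 13²≡28, 14²≡8, 15²≡37, 16²≡21, 17²≡7, 18²≡42, 19²≡32, 20²≡24, 21²≡18, 22²≡14, 23²≡12 (mod 47).
So the quadratic residues mod 47 are {1, 2, 3, 4, 6, 7, 8, 9, 12, 14, 16, 17, 18, 21, 24, 25, 27, 28, 32, 34, 36, 37, 42}.

1, 2, 3, 4, 6, 7, 8, 9, 12, 14, 16, 17, 18, 21, 24, 25, 27, 28, 32, 34, 36, 37, 42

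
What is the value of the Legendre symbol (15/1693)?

Reciprocity: 15 ≡ 3 and 1693 ≡ 1 (mod 4), so (15/1693) = +(1693/15).
Reduce top mod 15: now compute (13/15).
Reciprocity: 13 ≡ 1 and 15 ≡ 3 (mod 4), so (13/15) = +(15/13).
Reduce top mod 13: now compute (2/13).
Pull out 2: since 13 ≡ 5 (mod 8), (2/13) = -1.
Reached (1/13) = 1. Collecting the sign flips along the way, the symbol is -1.

-1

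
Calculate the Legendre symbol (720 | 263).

First reduce: 720 ≡ 194 (mod 263).
Pull out 2: since 263 ≡ 7 (mod 8), (2/263) = +1.
Reciprocity: 97 ≡ 1 and 263 ≡ 3 (mod 4), so (97/263) = +(263/97).
Reduce top mod 97: now compute (69/97).
Reciprocity: 69 ≡ 1 and 97 ≡ 1 (mod 4), so (69/97) = +(97/69).
Reduce top mod 69: now compute (28/69).
Pull out 2^2: since 69 ≡ 5 (mod 8), (2/69) = -1, so (2/69)^2 = +1.
Reciprocity: 7 ≡ 3 and 69 ≡ 1 (mod 4), so (7/69) = +(69/7).
Reduce top mod 7: now compute (6/7).
Pull out 2: since 7 ≡ 7 (mod 8), (2/7) = +1.
Reciprocity: 3 ≡ 3 and 7 ≡ 3 (mod 4), so (3/7) = −(7/3).
Reduce top mod 3: now compute (1/3).
Reached (1/3) = 1. Collecting the sign flips along the way, the symbol is -1.

-1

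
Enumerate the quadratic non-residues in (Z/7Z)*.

3, 5, 6

Square k = 1,…,3 (k and 7−k give the same square):
1²=1, 2²=4, 3²≡2 (mod 7).
The residues are {1, 2, 4}; the non-residues are the remaining 3 nonzero classes.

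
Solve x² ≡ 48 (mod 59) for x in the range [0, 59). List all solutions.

Since 59 ≡ 3 (mod 4), a square root of 48 is 48^((59+1)/4) = 48^15 mod 59.
Repeated squaring: 48^2≡3, 48^4≡9, 48^8≡22 (mod 59).
48^15 = 48^(8+4+2+1) ≡ 15 (mod 59).
Check: 15² = 225 ≡ 48 (mod 59). The two roots are 15 and 44.

15, 44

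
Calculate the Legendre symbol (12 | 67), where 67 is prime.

-1

Pull out 2^2: since 67 ≡ 3 (mod 8), (2/67) = -1, so (2/67)^2 = +1.
Reciprocity: 3 ≡ 3 and 67 ≡ 3 (mod 4), so (3/67) = −(67/3).
Reduce top mod 3: now compute (1/3).
Reached (1/3) = 1. Collecting the sign flips along the way, the symbol is -1.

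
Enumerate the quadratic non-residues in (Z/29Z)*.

2,3,8,10,11,12,14,15,17,18,19,21,26,27

Square k = 1,…,14 (k and 29−k give the same square):
1²=1, 2²=4, 3²=9, 4²=16, 5²=25, 6²≡7, 7²≡20, 8²≡6, 9²≡23, 10²≡13, 11²≡5, 12²≡28, 13²≡24, 14²≡22 (mod 29).
The residues are {1, 4, 5, 6, 7, 9, 13, 16, 20, 22, 23, 24, 25, 28}; the non-residues are the remaining 14 nonzero classes.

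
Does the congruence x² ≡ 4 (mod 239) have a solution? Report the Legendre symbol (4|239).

Euler's criterion: (4/239) ≡ 4^119 (mod 239).
4^2 ≡ 16 (mod 239)
4^4 ≡ 17 (mod 239)
4^8 ≡ 50 (mod 239)
4^16 ≡ 110 (mod 239)
4^32 ≡ 150 (mod 239)
4^64 ≡ 34 (mod 239)
4^119 = 4^(64+32+16+4+2+1) ≡ 1 (mod 239).
Result is 1, so (4/239) = 1.

1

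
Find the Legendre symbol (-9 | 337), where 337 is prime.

First reduce: -9 ≡ 328 (mod 337).
Pull out 2^3: since 337 ≡ 1 (mod 8), (2/337) = +1, so (2/337)^3 = +1.
Reciprocity: 41 ≡ 1 and 337 ≡ 1 (mod 4), so (41/337) = +(337/41).
Reduce top mod 41: now compute (9/41).
Reciprocity: 9 ≡ 1 and 41 ≡ 1 (mod 4), so (9/41) = +(41/9).
Reduce top mod 9: now compute (5/9).
Reciprocity: 5 ≡ 1 and 9 ≡ 1 (mod 4), so (5/9) = +(9/5).
Reduce top mod 5: now compute (4/5).
Pull out 2^2: since 5 ≡ 5 (mod 8), (2/5) = -1, so (2/5)^2 = +1.
Reached (1/5) = 1. Collecting the sign flips along the way, the symbol is +1.

1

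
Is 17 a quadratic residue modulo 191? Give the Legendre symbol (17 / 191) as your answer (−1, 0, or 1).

1

Euler's criterion: (17/191) ≡ 17^95 (mod 191).
17^2 ≡ 98 (mod 191)
17^4 ≡ 54 (mod 191)
17^8 ≡ 51 (mod 191)
17^16 ≡ 118 (mod 191)
17^32 ≡ 172 (mod 191)
17^64 ≡ 170 (mod 191)
17^95 = 17^(64+16+8+4+2+1) ≡ 1 (mod 191).
Result is 1, so (17/191) = 1.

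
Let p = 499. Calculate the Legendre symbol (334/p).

Pull out 2: since 499 ≡ 3 (mod 8), (2/499) = -1.
Reciprocity: 167 ≡ 3 and 499 ≡ 3 (mod 4), so (167/499) = −(499/167).
Reduce top mod 167: now compute (165/167).
Reciprocity: 165 ≡ 1 and 167 ≡ 3 (mod 4), so (165/167) = +(167/165).
Reduce top mod 165: now compute (2/165).
Pull out 2: since 165 ≡ 5 (mod 8), (2/165) = -1.
Reached (1/165) = 1. Collecting the sign flips along the way, the symbol is -1.

-1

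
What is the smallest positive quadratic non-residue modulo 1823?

(2/1823) = +1, so 2 is a residue.
(3/1823) = +1, so 3 is a residue.
(4/1823) = +1, so 4 is a residue.
(5/1823) = −1, so 5 is the smallest positive non-residue mod 1823.

5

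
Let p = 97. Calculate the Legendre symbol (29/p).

Euler's criterion: (29/97) ≡ 29^48 (mod 97).
29^2 ≡ 65 (mod 97)
29^4 ≡ 54 (mod 97)
29^8 ≡ 6 (mod 97)
29^16 ≡ 36 (mod 97)
29^32 ≡ 35 (mod 97)
29^48 = 29^(32+16) ≡ 96 (mod 97).
Result is 96 ≡ −1, so (29/97) = −1.

-1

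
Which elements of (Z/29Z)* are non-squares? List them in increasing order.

Square k = 1,…,14 (k and 29−k give the same square):
1²=1, 2²=4, 3²=9, 4²=16, 5²=25, 6²≡7, 7²≡20, 8²≡6, 9²≡23, 10²≡13, 11²≡5, 12²≡28, 13²≡24, 14²≡22 (mod 29).
The residues are {1, 4, 5, 6, 7, 9, 13, 16, 20, 22, 23, 24, 25, 28}; the non-residues are the remaining 14 nonzero classes.

2, 3, 8, 10, 11, 12, 14, 15, 17, 18, 19, 21, 26, 27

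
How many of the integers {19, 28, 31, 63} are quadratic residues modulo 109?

(19/109) = -1 → non-residue.
(28/109) = +1 → QR.
(31/109) = +1 → QR.
(63/109) = +1 → QR.
Total quadratic residues among the 4: 3.

3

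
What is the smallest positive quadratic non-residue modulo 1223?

5

(2/1223) = +1, so 2 is a residue.
(3/1223) = +1, so 3 is a residue.
(4/1223) = +1, so 4 is a residue.
(5/1223) = −1, so 5 is the smallest positive non-residue mod 1223.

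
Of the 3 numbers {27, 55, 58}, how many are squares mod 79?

1

(27/79) = -1 → non-residue.
(55/79) = +1 → QR.
(58/79) = -1 → non-residue.
Total quadratic residues among the 3: 1.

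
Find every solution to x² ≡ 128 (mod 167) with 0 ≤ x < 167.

63, 104

Since 167 ≡ 3 (mod 4), a square root of 128 is 128^((167+1)/4) = 128^42 mod 167.
Repeated squaring: 128^2≡18, 128^4≡157, 128^8≡100, 128^16≡147, 128^32≡66 (mod 167).
128^42 = 128^(32+8+2) ≡ 63 (mod 167).
Check: 63² = 3969 ≡ 128 (mod 167). The two roots are 63 and 104.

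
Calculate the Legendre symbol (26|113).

Euler's criterion: (26/113) ≡ 26^56 (mod 113).
26^2 ≡ 111 (mod 113)
26^4 ≡ 4 (mod 113)
26^8 ≡ 16 (mod 113)
26^16 ≡ 30 (mod 113)
26^32 ≡ 109 (mod 113)
26^56 = 26^(32+16+8) ≡ 1 (mod 113).
Result is 1, so (26/113) = 1.

1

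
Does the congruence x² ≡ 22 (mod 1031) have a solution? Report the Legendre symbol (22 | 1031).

1

Pull out 2: since 1031 ≡ 7 (mod 8), (2/1031) = +1.
Reciprocity: 11 ≡ 3 and 1031 ≡ 3 (mod 4), so (11/1031) = −(1031/11).
Reduce top mod 11: now compute (8/11).
Pull out 2^3: since 11 ≡ 3 (mod 8), (2/11) = -1, so (2/11)^3 = -1.
Reached (1/11) = 1. Collecting the sign flips along the way, the symbol is +1.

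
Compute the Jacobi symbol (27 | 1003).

Reciprocity: 27 ≡ 3 and 1003 ≡ 3 (mod 4), so (27/1003) = −(1003/27).
Reduce top mod 27: now compute (4/27).
Pull out 2^2: since 27 ≡ 3 (mod 8), (2/27) = -1, so (2/27)^2 = +1.
Reached (1/27) = 1. Collecting the sign flips along the way, the symbol is -1.

-1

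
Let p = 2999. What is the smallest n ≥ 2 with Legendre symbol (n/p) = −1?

(2/2999) = +1, so 2 is a residue.
(3/2999) = +1, so 3 is a residue.
(4/2999) = +1, so 4 is a residue.
(5/2999) = +1, so 5 is a residue.
(6/2999) = +1, so 6 is a residue.
(7/2999) = +1, so 7 is a residue.
(8/2999) = +1, so 8 is a residue.
(9/2999) = +1, so 9 is a residue.
(10/2999) = +1, so 10 is a residue.
(11/2999) = +1, so 11 is a residue.
(12/2999) = +1, so 12 is a residue.
(13/2999) = +1, so 13 is a residue.
(14/2999) = +1, so 14 is a residue.
(15/2999) = +1, so 15 is a residue.
(16/2999) = +1, so 16 is a residue.
(17/2999) = −1, so 17 is the smallest positive non-residue mod 2999.

17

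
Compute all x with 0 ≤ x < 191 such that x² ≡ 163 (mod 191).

Since 191 ≡ 3 (mod 4), a square root of 163 is 163^((191+1)/4) = 163^48 mod 191.
Repeated squaring: 163^2≡20, 163^4≡18, 163^8≡133, 163^16≡117, 163^32≡128 (mod 191).
163^48 = 163^(32+16) ≡ 78 (mod 191).
Check: 78² = 6084 ≡ 163 (mod 191). The two roots are 78 and 113.

78, 113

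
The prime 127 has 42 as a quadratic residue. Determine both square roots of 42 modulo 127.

13, 114

Since 127 ≡ 3 (mod 4), a square root of 42 is 42^((127+1)/4) = 42^32 mod 127.
Repeated squaring: 42^2≡113, 42^4≡69, 42^8≡62, 42^16≡34, 42^32≡13 (mod 127).
42^32 = 42^(32) ≡ 13 (mod 127).
Check: 13² = 169 ≡ 42 (mod 127). The two roots are 13 and 114.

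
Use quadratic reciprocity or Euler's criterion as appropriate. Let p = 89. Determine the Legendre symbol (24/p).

Pull out 2^3: since 89 ≡ 1 (mod 8), (2/89) = +1, so (2/89)^3 = +1.
Reciprocity: 3 ≡ 3 and 89 ≡ 1 (mod 4), so (3/89) = +(89/3).
Reduce top mod 3: now compute (2/3).
Pull out 2: since 3 ≡ 3 (mod 8), (2/3) = -1.
Reached (1/3) = 1. Collecting the sign flips along the way, the symbol is -1.

-1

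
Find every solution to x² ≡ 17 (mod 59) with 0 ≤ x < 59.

28, 31

Since 59 ≡ 3 (mod 4), a square root of 17 is 17^((59+1)/4) = 17^15 mod 59.
Repeated squaring: 17^2≡53, 17^4≡36, 17^8≡57 (mod 59).
17^15 = 17^(8+4+2+1) ≡ 28 (mod 59).
Check: 28² = 784 ≡ 17 (mod 59). The two roots are 28 and 31.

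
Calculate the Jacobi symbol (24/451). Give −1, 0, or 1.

Pull out 2^3: since 451 ≡ 3 (mod 8), (2/451) = -1, so (2/451)^3 = -1.
Reciprocity: 3 ≡ 3 and 451 ≡ 3 (mod 4), so (3/451) = −(451/3).
Reduce top mod 3: now compute (1/3).
Reached (1/3) = 1. Collecting the sign flips along the way, the symbol is +1.

1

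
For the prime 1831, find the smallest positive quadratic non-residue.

3

(2/1831) = +1, so 2 is a residue.
(3/1831) = −1, so 3 is the smallest positive non-residue mod 1831.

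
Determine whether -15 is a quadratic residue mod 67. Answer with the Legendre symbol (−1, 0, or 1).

-1

First reduce: -15 ≡ 52 (mod 67).
Pull out 2^2: since 67 ≡ 3 (mod 8), (2/67) = -1, so (2/67)^2 = +1.
Reciprocity: 13 ≡ 1 and 67 ≡ 3 (mod 4), so (13/67) = +(67/13).
Reduce top mod 13: now compute (2/13).
Pull out 2: since 13 ≡ 5 (mod 8), (2/13) = -1.
Reached (1/13) = 1. Collecting the sign flips along the way, the symbol is -1.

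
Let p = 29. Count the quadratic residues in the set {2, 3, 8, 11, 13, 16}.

(2/29) = -1 → non-residue.
(3/29) = -1 → non-residue.
(8/29) = -1 → non-residue.
(11/29) = -1 → non-residue.
(13/29) = +1 → QR.
(16/29) = +1 → QR.
Total quadratic residues among the 6: 2.

2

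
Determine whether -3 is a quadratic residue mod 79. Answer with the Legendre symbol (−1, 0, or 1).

First reduce: -3 ≡ 76 (mod 79).
Pull out 2^2: since 79 ≡ 7 (mod 8), (2/79) = +1, so (2/79)^2 = +1.
Reciprocity: 19 ≡ 3 and 79 ≡ 3 (mod 4), so (19/79) = −(79/19).
Reduce top mod 19: now compute (3/19).
Reciprocity: 3 ≡ 3 and 19 ≡ 3 (mod 4), so (3/19) = −(19/3).
Reduce top mod 3: now compute (1/3).
Reached (1/3) = 1. Collecting the sign flips along the way, the symbol is +1.

1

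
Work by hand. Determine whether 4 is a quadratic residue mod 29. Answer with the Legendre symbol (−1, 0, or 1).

Pull out 2^2: since 29 ≡ 5 (mod 8), (2/29) = -1, so (2/29)^2 = +1.
Reached (1/29) = 1. Collecting the sign flips along the way, the symbol is +1.

1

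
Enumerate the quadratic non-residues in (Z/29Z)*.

Square k = 1,…,14 (k and 29−k give the same square):
1²=1, 2²=4, 3²=9, 4²=16, 5²=25, 6²≡7, 7²≡20, 8²≡6, 9²≡23, 10²≡13, 11²≡5, 12²≡28, 13²≡24, 14²≡22 (mod 29).
The residues are {1, 4, 5, 6, 7, 9, 13, 16, 20, 22, 23, 24, 25, 28}; the non-residues are the remaining 14 nonzero classes.

2 3 8 10 11 12 14 15 17 18 19 21 26 27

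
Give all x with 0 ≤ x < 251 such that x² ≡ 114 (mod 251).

Since 251 ≡ 3 (mod 4), a square root of 114 is 114^((251+1)/4) = 114^63 mod 251.
Repeated squaring: 114^2≡195, 114^4≡124, 114^8≡65, 114^16≡209, 114^32≡7 (mod 251).
114^63 = 114^(32+16+8+4+2+1) ≡ 214 (mod 251).
Check: 214² = 45796 ≡ 114 (mod 251). The two roots are 37 and 214.

37, 214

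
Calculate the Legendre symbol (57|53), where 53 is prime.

Euler's criterion: (57/53) ≡ 4^26 (mod 53).
4^2 ≡ 16 (mod 53)
4^4 ≡ 44 (mod 53)
4^8 ≡ 28 (mod 53)
4^16 ≡ 42 (mod 53)
4^26 = 4^(16+8+2) ≡ 1 (mod 53).
Result is 1, so (57/53) = 1.

1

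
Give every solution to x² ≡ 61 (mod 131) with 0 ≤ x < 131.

Since 131 ≡ 3 (mod 4), a square root of 61 is 61^((131+1)/4) = 61^33 mod 131.
Repeated squaring: 61^2≡53, 61^4≡58, 61^8≡89, 61^16≡61, 61^32≡53 (mod 131).
61^33 = 61^(32+1) ≡ 89 (mod 131).
Check: 89² = 7921 ≡ 61 (mod 131). The two roots are 42 and 89.

42, 89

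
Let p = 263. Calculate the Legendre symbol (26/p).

1

Euler's criterion: (26/263) ≡ 26^131 (mod 263).
26^2 ≡ 150 (mod 263)
26^4 ≡ 145 (mod 263)
26^8 ≡ 248 (mod 263)
26^16 ≡ 225 (mod 263)
26^32 ≡ 129 (mod 263)
26^64 ≡ 72 (mod 263)
26^128 ≡ 187 (mod 263)
26^131 = 26^(128+2+1) ≡ 1 (mod 263).
Result is 1, so (26/263) = 1.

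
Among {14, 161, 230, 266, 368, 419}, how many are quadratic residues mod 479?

4

(14/479) = +1 → QR.
(161/479) = +1 → QR.
(230/479) = +1 → QR.
(266/479) = -1 → non-residue.
(368/479) = +1 → QR.
(419/479) = -1 → non-residue.
Total quadratic residues among the 6: 4.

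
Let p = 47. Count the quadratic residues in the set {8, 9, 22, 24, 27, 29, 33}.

4

(8/47) = +1 → QR.
(9/47) = +1 → QR.
(22/47) = -1 → non-residue.
(24/47) = +1 → QR.
(27/47) = +1 → QR.
(29/47) = -1 → non-residue.
(33/47) = -1 → non-residue.
Total quadratic residues among the 7: 4.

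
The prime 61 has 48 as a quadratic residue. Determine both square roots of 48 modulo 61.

29, 32

61 ≡ 1 (mod 4), so we find a root by search.
Trying successive values, 29² = 841 ≡ 48 (mod 61). The other root is 61 − 29 = 32.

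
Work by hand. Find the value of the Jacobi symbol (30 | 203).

Pull out 2: since 203 ≡ 3 (mod 8), (2/203) = -1.
Reciprocity: 15 ≡ 3 and 203 ≡ 3 (mod 4), so (15/203) = −(203/15).
Reduce top mod 15: now compute (8/15).
Pull out 2^3: since 15 ≡ 7 (mod 8), (2/15) = +1, so (2/15)^3 = +1.
Reached (1/15) = 1. Collecting the sign flips along the way, the symbol is +1.

1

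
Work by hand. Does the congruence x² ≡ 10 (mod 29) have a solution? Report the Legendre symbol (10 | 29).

-1

Pull out 2: since 29 ≡ 5 (mod 8), (2/29) = -1.
Reciprocity: 5 ≡ 1 and 29 ≡ 1 (mod 4), so (5/29) = +(29/5).
Reduce top mod 5: now compute (4/5).
Pull out 2^2: since 5 ≡ 5 (mod 8), (2/5) = -1, so (2/5)^2 = +1.
Reached (1/5) = 1. Collecting the sign flips along the way, the symbol is -1.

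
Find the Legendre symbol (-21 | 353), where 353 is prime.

Euler's criterion: (-21/353) ≡ 332^176 (mod 353).
332^2 ≡ 88 (mod 353)
332^4 ≡ 331 (mod 353)
332^8 ≡ 131 (mod 353)
332^16 ≡ 217 (mod 353)
332^32 ≡ 140 (mod 353)
332^64 ≡ 185 (mod 353)
332^128 ≡ 337 (mod 353)
332^176 = 332^(128+32+16) ≡ 1 (mod 353).
Result is 1, so (-21/353) = 1.

1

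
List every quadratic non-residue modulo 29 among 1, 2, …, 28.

2 3 8 10 11 12 14 15 17 18 19 21 26 27

Square k = 1,…,14 (k and 29−k give the same square):
1²=1, 2²=4, 3²=9, 4²=16, 5²=25, 6²≡7, 7²≡20, 8²≡6, 9²≡23, 10²≡13, 11²≡5, 12²≡28, 13²≡24, 14²≡22 (mod 29).
The residues are {1, 4, 5, 6, 7, 9, 13, 16, 20, 22, 23, 24, 25, 28}; the non-residues are the remaining 14 nonzero classes.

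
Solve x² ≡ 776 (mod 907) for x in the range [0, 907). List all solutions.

Since 907 ≡ 3 (mod 4), a square root of 776 is 776^((907+1)/4) = 776^227 mod 907.
Repeated squaring: 776^2≡835, 776^4≡649, 776^8≡353, 776^16≡350, 776^32≡55, 776^64≡304, 776^128≡809 (mod 907).
776^227 = 776^(128+64+32+2+1) ≡ 233 (mod 907).
Check: 233² = 54289 ≡ 776 (mod 907). The two roots are 233 and 674.

233, 674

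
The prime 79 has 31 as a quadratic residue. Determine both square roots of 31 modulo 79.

30, 49

Since 79 ≡ 3 (mod 4), a square root of 31 is 31^((79+1)/4) = 31^20 mod 79.
Repeated squaring: 31^2≡13, 31^4≡11, 31^8≡42, 31^16≡26 (mod 79).
31^20 = 31^(16+4) ≡ 49 (mod 79).
Check: 49² = 2401 ≡ 31 (mod 79). The two roots are 30 and 49.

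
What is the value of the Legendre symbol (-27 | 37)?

1

First reduce: -27 ≡ 10 (mod 37).
Pull out 2: since 37 ≡ 5 (mod 8), (2/37) = -1.
Reciprocity: 5 ≡ 1 and 37 ≡ 1 (mod 4), so (5/37) = +(37/5).
Reduce top mod 5: now compute (2/5).
Pull out 2: since 5 ≡ 5 (mod 8), (2/5) = -1.
Reached (1/5) = 1. Collecting the sign flips along the way, the symbol is +1.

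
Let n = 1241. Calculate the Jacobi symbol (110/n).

1

Pull out 2: since 1241 ≡ 1 (mod 8), (2/1241) = +1.
Reciprocity: 55 ≡ 3 and 1241 ≡ 1 (mod 4), so (55/1241) = +(1241/55).
Reduce top mod 55: now compute (31/55).
Reciprocity: 31 ≡ 3 and 55 ≡ 3 (mod 4), so (31/55) = −(55/31).
Reduce top mod 31: now compute (24/31).
Pull out 2^3: since 31 ≡ 7 (mod 8), (2/31) = +1, so (2/31)^3 = +1.
Reciprocity: 3 ≡ 3 and 31 ≡ 3 (mod 4), so (3/31) = −(31/3).
Reduce top mod 3: now compute (1/3).
Reached (1/3) = 1. Collecting the sign flips along the way, the symbol is +1.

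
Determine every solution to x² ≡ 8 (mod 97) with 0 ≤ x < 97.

28, 69

97 ≡ 1 (mod 4), so we find a root by search.
Trying successive values, 28² = 784 ≡ 8 (mod 97). The other root is 97 − 28 = 69.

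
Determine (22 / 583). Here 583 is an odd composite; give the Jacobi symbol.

0

Pull out 2: since 583 ≡ 7 (mod 8), (2/583) = +1.
Reciprocity: 11 ≡ 3 and 583 ≡ 3 (mod 4), so (11/583) = −(583/11).
Reduce top mod 11: now compute (0/11).
Top reduces to 0: gcd > 1, so the symbol is 0.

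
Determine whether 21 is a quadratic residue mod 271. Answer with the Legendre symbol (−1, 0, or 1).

Reciprocity: 21 ≡ 1 and 271 ≡ 3 (mod 4), so (21/271) = +(271/21).
Reduce top mod 21: now compute (19/21).
Reciprocity: 19 ≡ 3 and 21 ≡ 1 (mod 4), so (19/21) = +(21/19).
Reduce top mod 19: now compute (2/19).
Pull out 2: since 19 ≡ 3 (mod 8), (2/19) = -1.
Reached (1/19) = 1. Collecting the sign flips along the way, the symbol is -1.

-1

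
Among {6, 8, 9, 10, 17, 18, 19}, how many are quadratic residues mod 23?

4

(6/23) = +1 → QR.
(8/23) = +1 → QR.
(9/23) = +1 → QR.
(10/23) = -1 → non-residue.
(17/23) = -1 → non-residue.
(18/23) = +1 → QR.
(19/23) = -1 → non-residue.
Total quadratic residues among the 7: 4.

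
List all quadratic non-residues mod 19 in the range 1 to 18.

2 3 8 10 12 13 14 15 18

Square k = 1,…,9 (k and 19−k give the same square):
1²=1, 2²=4, 3²=9, 4²=16, 5²≡6, 6²≡17, 7²≡11, 8²≡7, 9²≡5 (mod 19).
The residues are {1, 4, 5, 6, 7, 9, 11, 16, 17}; the non-residues are the remaining 9 nonzero classes.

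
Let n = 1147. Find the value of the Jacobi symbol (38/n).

1

Pull out 2: since 1147 ≡ 3 (mod 8), (2/1147) = -1.
Reciprocity: 19 ≡ 3 and 1147 ≡ 3 (mod 4), so (19/1147) = −(1147/19).
Reduce top mod 19: now compute (7/19).
Reciprocity: 7 ≡ 3 and 19 ≡ 3 (mod 4), so (7/19) = −(19/7).
Reduce top mod 7: now compute (5/7).
Reciprocity: 5 ≡ 1 and 7 ≡ 3 (mod 4), so (5/7) = +(7/5).
Reduce top mod 5: now compute (2/5).
Pull out 2: since 5 ≡ 5 (mod 8), (2/5) = -1.
Reached (1/5) = 1. Collecting the sign flips along the way, the symbol is +1.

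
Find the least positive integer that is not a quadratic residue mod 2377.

5

(2/2377) = +1, so 2 is a residue.
(3/2377) = +1, so 3 is a residue.
(4/2377) = +1, so 4 is a residue.
(5/2377) = −1, so 5 is the smallest positive non-residue mod 2377.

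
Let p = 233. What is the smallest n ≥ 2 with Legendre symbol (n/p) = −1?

3

(2/233) = +1, so 2 is a residue.
(3/233) = −1, so 3 is the smallest positive non-residue mod 233.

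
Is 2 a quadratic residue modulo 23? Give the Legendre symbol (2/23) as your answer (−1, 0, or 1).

1

Pull out 2: since 23 ≡ 7 (mod 8), (2/23) = +1.
Reached (1/23) = 1. Collecting the sign flips along the way, the symbol is +1.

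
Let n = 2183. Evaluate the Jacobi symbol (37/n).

0

Reciprocity: 37 ≡ 1 and 2183 ≡ 3 (mod 4), so (37/2183) = +(2183/37).
Reduce top mod 37: now compute (0/37).
Top reduces to 0: gcd > 1, so the symbol is 0.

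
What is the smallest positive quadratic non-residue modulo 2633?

(2/2633) = +1, so 2 is a residue.
(3/2633) = −1, so 3 is the smallest positive non-residue mod 2633.

3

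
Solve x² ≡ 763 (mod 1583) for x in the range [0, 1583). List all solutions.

250, 1333

Since 1583 ≡ 3 (mod 4), a square root of 763 is 763^((1583+1)/4) = 763^396 mod 1583.
Repeated squaring: 763^2≡1208, 763^4≡1321, 763^8≡575, 763^16≡1361, 763^32≡211, 763^64≡197, 763^128≡817, 763^256≡1046 (mod 1583).
763^396 = 763^(256+128+8+4) ≡ 1333 (mod 1583).
Check: 1333² = 1776889 ≡ 763 (mod 1583). The two roots are 250 and 1333.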